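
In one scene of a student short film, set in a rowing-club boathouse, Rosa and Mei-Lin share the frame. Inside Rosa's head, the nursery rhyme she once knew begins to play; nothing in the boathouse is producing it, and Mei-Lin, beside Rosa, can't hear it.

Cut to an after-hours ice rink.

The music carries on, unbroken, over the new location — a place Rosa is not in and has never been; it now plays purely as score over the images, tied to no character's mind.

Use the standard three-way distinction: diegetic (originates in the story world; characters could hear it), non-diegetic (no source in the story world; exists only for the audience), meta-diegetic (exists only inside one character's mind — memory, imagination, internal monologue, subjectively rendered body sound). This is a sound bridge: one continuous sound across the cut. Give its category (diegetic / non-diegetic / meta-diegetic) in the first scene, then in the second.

meta-diegetic, non-diegetic

Scene one: the music exists only inside Rosa's mind; Mei-Lin can't hear it → meta-diegetic.
Scene two: it's detached from Rosa entirely and plays over unrelated images with no in-world source — conventional underscore → non-diegetic.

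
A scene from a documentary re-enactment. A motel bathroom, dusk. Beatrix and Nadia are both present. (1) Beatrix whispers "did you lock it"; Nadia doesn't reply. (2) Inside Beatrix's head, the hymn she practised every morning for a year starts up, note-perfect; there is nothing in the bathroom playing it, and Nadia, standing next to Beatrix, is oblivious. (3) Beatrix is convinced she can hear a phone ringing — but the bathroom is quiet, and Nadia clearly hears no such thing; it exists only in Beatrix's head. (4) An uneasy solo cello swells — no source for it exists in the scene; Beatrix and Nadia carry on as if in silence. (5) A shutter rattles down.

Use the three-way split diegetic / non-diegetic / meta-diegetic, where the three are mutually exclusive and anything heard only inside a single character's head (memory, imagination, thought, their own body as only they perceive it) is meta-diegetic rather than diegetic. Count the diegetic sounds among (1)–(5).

Sound (1): on-screen dialogue — Beatrix speaks and Nadia is there to hear, so diegetic.
(2) remembered music, private to Beatrix — Nadia is oblivious because it isn't in the room → meta-diegetic.
(3) is meta-diegetic: Beatrix alone 'hears' it — an imagined sound, not present in the space.
(4) is non-diegetic: score with no on-screen or off-screen source; it exists for the audience alone.
(5) is diegetic: an in-world source (a shutter); characters could hear it.
So 2 of the 5 are diegetic: (1), (5).

2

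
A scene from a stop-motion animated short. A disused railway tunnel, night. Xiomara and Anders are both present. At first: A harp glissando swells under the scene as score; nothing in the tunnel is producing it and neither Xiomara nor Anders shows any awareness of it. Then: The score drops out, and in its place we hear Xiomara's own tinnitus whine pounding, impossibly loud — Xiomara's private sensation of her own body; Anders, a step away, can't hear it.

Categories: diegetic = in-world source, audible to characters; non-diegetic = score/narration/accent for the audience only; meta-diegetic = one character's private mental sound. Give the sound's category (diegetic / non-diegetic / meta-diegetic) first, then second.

non-diegetic, meta-diegetic

First: underscore with no in-world source, inaudible to the characters → non-diegetic.
Second: the body sound is Xiomara's subjective perception alone — Anders can't hear it → meta-diegetic.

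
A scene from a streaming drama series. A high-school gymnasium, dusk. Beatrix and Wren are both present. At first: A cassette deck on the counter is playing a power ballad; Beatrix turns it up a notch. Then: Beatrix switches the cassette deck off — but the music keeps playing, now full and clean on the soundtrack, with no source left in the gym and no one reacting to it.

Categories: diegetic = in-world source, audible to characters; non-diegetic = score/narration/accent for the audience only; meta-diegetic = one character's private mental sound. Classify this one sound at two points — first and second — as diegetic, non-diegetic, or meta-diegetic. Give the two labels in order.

First: a cassette deck is a real in-scene source and Beatrix reacts to it → diegetic.
Second: there is no longer any in-world source and no one can hear it — it has become underscore → non-diegetic.

diegetic, non-diegetic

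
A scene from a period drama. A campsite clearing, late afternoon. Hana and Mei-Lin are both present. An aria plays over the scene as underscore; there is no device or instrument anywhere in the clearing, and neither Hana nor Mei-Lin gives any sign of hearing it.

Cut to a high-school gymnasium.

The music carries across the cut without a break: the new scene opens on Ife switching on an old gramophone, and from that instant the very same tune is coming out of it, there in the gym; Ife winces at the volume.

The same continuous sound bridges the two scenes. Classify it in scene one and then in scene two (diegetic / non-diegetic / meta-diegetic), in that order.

Scene one: there's no in-world source anywhere and no character hears it — underscore for the audience only → non-diegetic.
Scene two: once Ife turns on an old gramophone, the music has a real source in the story world and Ife reacts to it → diegetic.

non-diegetic, diegetic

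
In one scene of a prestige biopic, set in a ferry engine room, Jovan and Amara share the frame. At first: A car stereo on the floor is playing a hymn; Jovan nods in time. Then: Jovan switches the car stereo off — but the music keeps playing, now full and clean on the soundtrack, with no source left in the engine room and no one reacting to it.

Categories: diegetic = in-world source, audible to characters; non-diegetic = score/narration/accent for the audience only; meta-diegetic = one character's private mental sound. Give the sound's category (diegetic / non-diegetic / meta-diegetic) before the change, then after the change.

diegetic, non-diegetic

Before the change: a car stereo is a real in-scene source and Jovan reacts to it → diegetic.
After the change: there is no longer any in-world source and no one can hear it — it has become underscore → non-diegetic.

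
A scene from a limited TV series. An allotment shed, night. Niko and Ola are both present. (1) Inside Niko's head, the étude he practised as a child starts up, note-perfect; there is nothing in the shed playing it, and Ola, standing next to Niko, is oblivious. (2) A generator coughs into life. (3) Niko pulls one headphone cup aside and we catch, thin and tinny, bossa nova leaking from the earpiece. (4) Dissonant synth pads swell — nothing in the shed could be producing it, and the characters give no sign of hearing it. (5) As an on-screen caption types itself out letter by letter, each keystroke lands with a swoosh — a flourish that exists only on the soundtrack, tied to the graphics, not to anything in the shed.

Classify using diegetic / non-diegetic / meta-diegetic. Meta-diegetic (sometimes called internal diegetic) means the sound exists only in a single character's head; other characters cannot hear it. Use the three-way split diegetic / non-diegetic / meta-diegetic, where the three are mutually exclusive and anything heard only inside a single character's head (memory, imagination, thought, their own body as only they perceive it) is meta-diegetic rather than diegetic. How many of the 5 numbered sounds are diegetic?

(1) it lives in Niko's subjectivity, not in the shed → meta-diegetic.
(2) a generator is a real object/event in the scene's world → diegetic.
(3) is diegetic: it's leaking from a physical pair of headphones in the scene.
Sound (4): it has no source in the story world and no character can hear it — it's underscore, so non-diegetic.
(5) is non-diegetic: sound married to a title/caption — outside the diegesis by definition.
Diegetic: (2), (3) — that's 2.

2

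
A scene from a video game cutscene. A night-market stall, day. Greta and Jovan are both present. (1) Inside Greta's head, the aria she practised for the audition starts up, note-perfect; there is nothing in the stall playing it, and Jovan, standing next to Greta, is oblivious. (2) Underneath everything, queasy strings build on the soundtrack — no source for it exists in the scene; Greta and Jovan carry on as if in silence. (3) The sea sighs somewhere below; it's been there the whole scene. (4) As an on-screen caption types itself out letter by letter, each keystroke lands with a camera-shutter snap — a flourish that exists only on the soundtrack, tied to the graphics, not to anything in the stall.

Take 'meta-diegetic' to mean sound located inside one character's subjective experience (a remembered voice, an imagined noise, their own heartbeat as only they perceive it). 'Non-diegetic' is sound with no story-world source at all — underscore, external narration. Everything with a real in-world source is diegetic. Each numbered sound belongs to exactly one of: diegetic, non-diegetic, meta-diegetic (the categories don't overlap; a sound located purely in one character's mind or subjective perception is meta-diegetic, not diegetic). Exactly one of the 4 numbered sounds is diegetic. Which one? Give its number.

(1) it lives in Greta's subjectivity, not in the stall → meta-diegetic.
Sound (2): nothing in the stall produces it and the characters don't hear it — pure soundtrack, so non-diegetic.
(3) the sea is part of the location's real environment → diegetic.
(4) is non-diegetic: it accompanies on-screen graphics, not anything inside the story world.
Only (3) is diegetic.

3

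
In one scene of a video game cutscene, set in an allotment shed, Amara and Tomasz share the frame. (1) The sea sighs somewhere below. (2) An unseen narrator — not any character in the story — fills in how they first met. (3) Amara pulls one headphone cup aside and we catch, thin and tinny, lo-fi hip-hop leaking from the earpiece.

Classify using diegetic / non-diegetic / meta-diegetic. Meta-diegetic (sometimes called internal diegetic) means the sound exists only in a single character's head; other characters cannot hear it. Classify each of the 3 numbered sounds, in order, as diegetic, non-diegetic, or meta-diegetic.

(1) ambient/room sound belonging to the story's physical space → diegetic.
(2) commentary laid over the scene from outside the fiction → non-diegetic.
Sound (3): the earpiece is a real device on Amara's head — source music, so diegetic.

diegetic, non-diegetic, diegetic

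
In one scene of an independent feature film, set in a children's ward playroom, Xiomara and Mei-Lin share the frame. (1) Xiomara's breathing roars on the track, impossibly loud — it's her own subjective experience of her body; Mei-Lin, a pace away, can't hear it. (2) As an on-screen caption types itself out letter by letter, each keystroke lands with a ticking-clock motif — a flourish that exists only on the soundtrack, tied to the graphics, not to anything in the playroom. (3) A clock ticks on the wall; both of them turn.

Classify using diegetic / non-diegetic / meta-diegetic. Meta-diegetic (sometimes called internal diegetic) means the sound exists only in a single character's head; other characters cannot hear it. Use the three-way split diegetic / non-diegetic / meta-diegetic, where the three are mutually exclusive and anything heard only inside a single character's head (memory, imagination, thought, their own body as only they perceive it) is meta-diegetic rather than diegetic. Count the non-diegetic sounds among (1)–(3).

Sound (1): a subjective body sound — Xiomara's private perception, inaudible to Mei-Lin, so meta-diegetic.
(2) is non-diegetic: sound married to a title/caption — outside the diegesis by definition.
(3) is diegetic: an in-world source (a clock); characters could hear it.
So 1 of the 3 is non-diegetic: (2).

1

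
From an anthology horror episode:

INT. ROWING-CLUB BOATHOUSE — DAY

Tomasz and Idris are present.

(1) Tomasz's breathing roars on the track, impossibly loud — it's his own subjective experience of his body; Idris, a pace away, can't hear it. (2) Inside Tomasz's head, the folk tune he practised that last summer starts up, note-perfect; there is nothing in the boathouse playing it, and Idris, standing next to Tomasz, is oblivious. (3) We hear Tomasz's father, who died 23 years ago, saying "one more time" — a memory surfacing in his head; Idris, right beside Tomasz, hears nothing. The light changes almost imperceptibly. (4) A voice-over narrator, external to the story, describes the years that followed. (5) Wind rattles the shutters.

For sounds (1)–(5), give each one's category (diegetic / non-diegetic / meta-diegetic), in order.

(1) a subjective body sound — Tomasz's private perception, inaudible to Idris → meta-diegetic.
Sound (2): it lives in Tomasz's subjectivity, not in the boathouse, so meta-diegetic.
Sound (3): it's Tomasz's recollection rendered as sound; the other character can't hear it, so meta-diegetic.
(4) is non-diegetic: commentary laid over the scene from outside the fiction.
(5) wind is part of the location's real environment → diegetic.

meta-diegetic, meta-diegetic, meta-diegetic, non-diegetic, diegetic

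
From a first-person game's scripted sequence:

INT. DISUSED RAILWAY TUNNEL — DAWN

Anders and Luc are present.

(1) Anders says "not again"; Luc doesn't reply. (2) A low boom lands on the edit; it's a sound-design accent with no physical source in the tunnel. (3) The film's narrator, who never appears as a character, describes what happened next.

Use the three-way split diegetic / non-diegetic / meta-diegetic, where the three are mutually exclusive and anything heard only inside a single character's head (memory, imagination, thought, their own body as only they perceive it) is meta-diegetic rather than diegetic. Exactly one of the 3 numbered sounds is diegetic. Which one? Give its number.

Sound (1): Anders is a character speaking aloud in the scene, so diegetic.
(2) it's a sound-design accent with no in-world source; no one in the scene can hear it → non-diegetic.
Sound (3): external voice-over — not a character, not heard by anyone in the scene, so non-diegetic.
Only (1) is diegetic.

1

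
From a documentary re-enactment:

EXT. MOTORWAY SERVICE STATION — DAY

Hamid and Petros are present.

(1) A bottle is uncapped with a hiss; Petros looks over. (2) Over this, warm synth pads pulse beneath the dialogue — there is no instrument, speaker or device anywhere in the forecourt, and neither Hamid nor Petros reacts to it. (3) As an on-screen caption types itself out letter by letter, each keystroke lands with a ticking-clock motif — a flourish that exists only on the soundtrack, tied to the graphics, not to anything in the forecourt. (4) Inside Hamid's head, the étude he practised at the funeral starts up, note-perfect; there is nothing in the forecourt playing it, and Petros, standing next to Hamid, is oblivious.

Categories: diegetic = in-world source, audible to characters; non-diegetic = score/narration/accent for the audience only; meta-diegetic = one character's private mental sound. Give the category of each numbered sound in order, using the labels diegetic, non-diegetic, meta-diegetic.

diegetic, non-diegetic, non-diegetic, meta-diegetic

(1) is diegetic: an in-world source (a bottle); characters could hear it.
(2) is non-diegetic: nothing in the forecourt produces it and the characters don't hear it — pure soundtrack.
(3) is non-diegetic: it accompanies on-screen graphics, not anything inside the story world.
(4) is meta-diegetic: the music is a memory playing inside Hamid's mind alone; no real-world source, Petros can't hear it.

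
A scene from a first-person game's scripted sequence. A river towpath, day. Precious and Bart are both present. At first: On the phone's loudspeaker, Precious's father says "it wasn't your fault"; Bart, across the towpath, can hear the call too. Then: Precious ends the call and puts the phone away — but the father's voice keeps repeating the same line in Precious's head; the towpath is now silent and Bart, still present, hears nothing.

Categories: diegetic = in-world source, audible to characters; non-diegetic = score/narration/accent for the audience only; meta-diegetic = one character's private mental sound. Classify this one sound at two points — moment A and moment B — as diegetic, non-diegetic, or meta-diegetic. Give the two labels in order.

Moment A: the loudspeaker is an in-world source; both Precious and Bart hear the call → diegetic.
Moment B: with the phone off, the voice continues only as Precious's private mental replay — Bart can't hear it → meta-diegetic.

diegetic, meta-diegetic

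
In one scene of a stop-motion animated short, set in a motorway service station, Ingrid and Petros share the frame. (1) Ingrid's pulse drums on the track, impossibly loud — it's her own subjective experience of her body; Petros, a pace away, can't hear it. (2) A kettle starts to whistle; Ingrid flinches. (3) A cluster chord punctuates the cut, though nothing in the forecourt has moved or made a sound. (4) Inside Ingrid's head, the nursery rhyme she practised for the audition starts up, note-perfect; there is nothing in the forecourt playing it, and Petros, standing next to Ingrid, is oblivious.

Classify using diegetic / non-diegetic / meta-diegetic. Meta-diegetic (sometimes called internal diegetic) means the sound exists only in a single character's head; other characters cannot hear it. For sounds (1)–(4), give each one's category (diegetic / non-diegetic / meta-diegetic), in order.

meta-diegetic, diegetic, non-diegetic, meta-diegetic

(1) is meta-diegetic: point-of-audition from inside Ingrid's body; not a sound in the room.
(2) the sound comes from a kettle physically present in the location → diegetic.
Sound (3): it's a sound-design accent with no in-world source; no one in the scene can hear it, so non-diegetic.
(4) it lives in Ingrid's subjectivity, not in the forecourt → meta-diegetic.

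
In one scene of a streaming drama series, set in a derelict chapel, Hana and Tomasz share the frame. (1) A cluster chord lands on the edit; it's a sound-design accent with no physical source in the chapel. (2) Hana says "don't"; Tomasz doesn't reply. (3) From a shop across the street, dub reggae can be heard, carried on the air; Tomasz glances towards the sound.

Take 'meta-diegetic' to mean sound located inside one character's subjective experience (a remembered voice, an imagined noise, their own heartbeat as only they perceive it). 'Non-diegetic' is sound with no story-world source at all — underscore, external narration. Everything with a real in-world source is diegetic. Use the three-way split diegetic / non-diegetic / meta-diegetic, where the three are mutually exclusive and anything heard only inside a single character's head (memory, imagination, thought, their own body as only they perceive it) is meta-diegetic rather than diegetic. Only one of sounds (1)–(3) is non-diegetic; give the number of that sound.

(1) is non-diegetic: it's a sound-design accent with no in-world source; no one in the scene can hear it.
Sound (2): spoken by a character present in the story world, so diegetic.
(3) off-screen diegetic: the source is out of frame but still in the story's space → diegetic.
Only (1) is non-diegetic.

1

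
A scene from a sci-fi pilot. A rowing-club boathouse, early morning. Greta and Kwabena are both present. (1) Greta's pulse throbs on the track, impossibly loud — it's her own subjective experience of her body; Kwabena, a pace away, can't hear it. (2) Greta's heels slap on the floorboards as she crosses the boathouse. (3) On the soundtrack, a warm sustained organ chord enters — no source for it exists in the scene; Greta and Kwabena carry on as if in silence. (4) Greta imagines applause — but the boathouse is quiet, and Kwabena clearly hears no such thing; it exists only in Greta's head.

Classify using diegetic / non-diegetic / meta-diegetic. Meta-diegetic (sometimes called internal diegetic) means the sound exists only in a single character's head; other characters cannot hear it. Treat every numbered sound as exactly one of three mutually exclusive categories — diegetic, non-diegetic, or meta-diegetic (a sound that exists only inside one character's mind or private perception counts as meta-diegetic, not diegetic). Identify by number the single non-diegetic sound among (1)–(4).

(1) point-of-audition from inside Greta's body; not a sound in the room → meta-diegetic.
(2) is diegetic: it's the physical sound of Greta moving in the space.
(3) is non-diegetic: score with no on-screen or off-screen source; it exists for the audience alone.
(4) is meta-diegetic: Greta alone 'hears' it — an imagined sound, not present in the space.
Only (3) is non-diegetic.

3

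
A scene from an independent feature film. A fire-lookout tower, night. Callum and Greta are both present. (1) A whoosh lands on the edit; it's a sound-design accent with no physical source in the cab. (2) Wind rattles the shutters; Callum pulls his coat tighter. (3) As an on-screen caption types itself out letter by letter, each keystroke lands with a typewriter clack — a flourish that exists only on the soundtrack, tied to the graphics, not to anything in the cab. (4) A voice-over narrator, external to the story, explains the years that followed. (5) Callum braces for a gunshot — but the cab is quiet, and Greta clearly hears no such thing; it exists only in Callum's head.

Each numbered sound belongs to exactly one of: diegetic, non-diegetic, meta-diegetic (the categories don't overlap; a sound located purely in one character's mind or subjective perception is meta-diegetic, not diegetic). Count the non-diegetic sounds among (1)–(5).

3

(1) nothing in the scene produces it; it's an accent added for the audience → non-diegetic.
Sound (2): wind is part of the location's real environment, so diegetic.
(3) is non-diegetic: the caption isn't part of the story world, so neither is the sound tied to it.
(4) is non-diegetic: external voice-over — not a character, not heard by anyone in the scene.
Sound (5): subjective to Callum: the cab is silent and Greta hears nothing, so meta-diegetic.
Non-diegetic: (1), (3), (4) — that's 3.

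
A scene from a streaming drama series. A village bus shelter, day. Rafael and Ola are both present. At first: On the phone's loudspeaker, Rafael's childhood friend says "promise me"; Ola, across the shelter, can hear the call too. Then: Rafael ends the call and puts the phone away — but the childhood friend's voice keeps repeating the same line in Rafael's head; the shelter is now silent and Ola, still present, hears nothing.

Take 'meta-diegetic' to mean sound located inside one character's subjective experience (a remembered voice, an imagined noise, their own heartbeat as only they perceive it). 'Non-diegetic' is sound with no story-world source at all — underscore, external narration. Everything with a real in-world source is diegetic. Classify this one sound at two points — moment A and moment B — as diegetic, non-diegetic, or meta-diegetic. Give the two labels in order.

diegetic, meta-diegetic

Moment A: the loudspeaker is an in-world source; both Rafael and Ola hear the call → diegetic.
Moment B: with the phone off, the voice continues only as Rafael's private mental replay — Ola can't hear it → meta-diegetic.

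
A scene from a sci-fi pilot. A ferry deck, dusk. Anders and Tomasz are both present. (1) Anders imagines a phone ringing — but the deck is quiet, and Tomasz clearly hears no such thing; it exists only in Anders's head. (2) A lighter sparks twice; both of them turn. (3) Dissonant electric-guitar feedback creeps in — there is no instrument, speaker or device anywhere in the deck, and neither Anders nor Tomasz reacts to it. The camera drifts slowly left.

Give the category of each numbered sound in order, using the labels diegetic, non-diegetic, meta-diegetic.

(1) is meta-diegetic: subjective to Anders: the deck is silent and Tomasz hears nothing.
Sound (2): an in-world source (a lighter); characters could hear it, so diegetic.
(3) is non-diegetic: score with no on-screen or off-screen source; it exists for the audience alone.

meta-diegetic, diegetic, non-diegetic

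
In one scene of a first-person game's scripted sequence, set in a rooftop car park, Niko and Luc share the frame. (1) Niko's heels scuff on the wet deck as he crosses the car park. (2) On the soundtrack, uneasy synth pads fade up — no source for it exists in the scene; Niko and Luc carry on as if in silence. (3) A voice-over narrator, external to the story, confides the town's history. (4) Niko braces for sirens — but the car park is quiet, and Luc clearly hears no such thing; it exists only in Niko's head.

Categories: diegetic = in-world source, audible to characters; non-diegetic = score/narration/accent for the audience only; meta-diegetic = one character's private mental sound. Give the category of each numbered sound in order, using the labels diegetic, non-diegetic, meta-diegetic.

(1) is diegetic: Niko's footsteps are produced in the story world.
Sound (2): it has no source in the story world and no character can hear it — it's underscore, so non-diegetic.
Sound (3): commentary laid over the scene from outside the fiction, so non-diegetic.
(4) Niko alone 'hears' it — an imagined sound, not present in the space → meta-diegetic.

diegetic, non-diegetic, non-diegetic, meta-diegetic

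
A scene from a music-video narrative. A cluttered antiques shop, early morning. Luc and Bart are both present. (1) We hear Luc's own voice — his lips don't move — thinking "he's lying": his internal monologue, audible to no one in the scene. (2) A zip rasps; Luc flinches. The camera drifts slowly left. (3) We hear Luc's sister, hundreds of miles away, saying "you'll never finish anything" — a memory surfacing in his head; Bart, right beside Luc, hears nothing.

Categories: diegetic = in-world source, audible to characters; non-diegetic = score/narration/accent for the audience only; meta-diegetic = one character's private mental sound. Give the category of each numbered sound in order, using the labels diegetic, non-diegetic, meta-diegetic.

meta-diegetic, diegetic, meta-diegetic

Sound (1): internal monologue — inside Luc's mind, not spoken into the scene, so meta-diegetic.
(2) is diegetic: an in-world source (a zip); characters could hear it.
(3) is meta-diegetic: a remembered line, private to Luc — not present in the room, not audible to Bart.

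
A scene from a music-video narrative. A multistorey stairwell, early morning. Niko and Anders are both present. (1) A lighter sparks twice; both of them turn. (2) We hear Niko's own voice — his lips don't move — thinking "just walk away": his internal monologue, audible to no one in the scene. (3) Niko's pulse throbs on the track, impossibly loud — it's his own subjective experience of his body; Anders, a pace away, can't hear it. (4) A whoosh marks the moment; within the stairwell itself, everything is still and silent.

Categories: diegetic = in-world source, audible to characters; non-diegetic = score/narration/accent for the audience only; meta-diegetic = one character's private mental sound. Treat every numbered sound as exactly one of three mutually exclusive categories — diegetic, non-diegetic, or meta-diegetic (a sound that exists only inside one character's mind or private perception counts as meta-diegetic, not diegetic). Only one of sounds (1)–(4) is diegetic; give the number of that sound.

Sound (1): the sound comes from a lighter physically present in the location, so diegetic.
(2) is meta-diegetic: it's Niko's unspoken thought, heard only by the audience via his subjectivity.
(3) is meta-diegetic: a subjective body sound — Niko's private perception, inaudible to Anders.
(4) nothing in the scene produces it; it's an accent added for the audience → non-diegetic.
Only (1) is diegetic.

1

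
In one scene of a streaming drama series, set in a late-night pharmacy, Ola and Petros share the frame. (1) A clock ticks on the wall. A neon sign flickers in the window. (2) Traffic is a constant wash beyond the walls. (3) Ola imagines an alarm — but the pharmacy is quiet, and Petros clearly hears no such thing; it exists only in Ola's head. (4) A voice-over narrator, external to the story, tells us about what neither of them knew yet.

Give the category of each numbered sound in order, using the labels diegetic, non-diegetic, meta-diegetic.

diegetic, diegetic, meta-diegetic, non-diegetic

Sound (1): a clock is a real object/event in the scene's world, so diegetic.
(2) ambient/room sound belonging to the story's physical space → diegetic.
(3) subjective to Ola: the pharmacy is silent and Petros hears nothing → meta-diegetic.
Sound (4): commentary laid over the scene from outside the fiction, so non-diegetic.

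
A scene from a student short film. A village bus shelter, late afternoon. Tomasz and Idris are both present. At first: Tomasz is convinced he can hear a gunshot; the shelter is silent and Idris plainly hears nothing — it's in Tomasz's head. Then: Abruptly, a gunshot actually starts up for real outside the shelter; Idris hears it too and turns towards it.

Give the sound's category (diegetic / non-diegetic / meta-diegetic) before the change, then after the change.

meta-diegetic, diegetic

Before the change: only Tomasz 'hears' it — imagined, in his mind → meta-diegetic.
After the change: now there's a real external source and Idris hears it too — in the story world → diegetic.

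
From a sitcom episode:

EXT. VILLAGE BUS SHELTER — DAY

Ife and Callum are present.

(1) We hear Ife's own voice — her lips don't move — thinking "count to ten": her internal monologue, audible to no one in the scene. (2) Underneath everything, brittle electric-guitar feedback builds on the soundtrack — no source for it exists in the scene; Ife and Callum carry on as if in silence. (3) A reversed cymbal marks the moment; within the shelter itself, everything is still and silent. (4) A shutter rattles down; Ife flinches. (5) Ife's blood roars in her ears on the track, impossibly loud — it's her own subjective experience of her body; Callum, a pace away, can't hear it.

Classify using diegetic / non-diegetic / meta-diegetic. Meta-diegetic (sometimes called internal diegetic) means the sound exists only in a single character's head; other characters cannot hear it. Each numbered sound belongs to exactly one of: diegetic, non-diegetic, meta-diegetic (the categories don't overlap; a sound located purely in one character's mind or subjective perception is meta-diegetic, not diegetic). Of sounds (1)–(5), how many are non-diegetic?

Sound (1): it's Ife's unspoken thought, heard only by the audience via her subjectivity, so meta-diegetic.
Sound (2): it has no source in the story world and no character can hear it — it's underscore, so non-diegetic.
(3) an editorial stinger — it belongs to the cut, not the story world → non-diegetic.
(4) a shutter is a real object/event in the scene's world → diegetic.
(5) it's Ife's internal bodily sensation rendered as sound; only Ife 'hears' it → meta-diegetic.
Non-diegetic: (2), (3) — that's 2.

2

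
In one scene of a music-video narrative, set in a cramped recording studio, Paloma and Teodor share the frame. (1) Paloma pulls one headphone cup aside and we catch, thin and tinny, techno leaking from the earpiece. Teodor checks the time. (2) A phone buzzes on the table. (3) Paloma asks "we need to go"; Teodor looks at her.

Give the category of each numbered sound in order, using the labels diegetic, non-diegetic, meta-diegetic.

(1) is diegetic: it's leaking from a physical pair of headphones in the scene.
(2) is diegetic: a phone is a real object/event in the scene's world.
Sound (3): Paloma is a character speaking aloud in the scene, so diegetic.

diegetic, diegetic, diegetic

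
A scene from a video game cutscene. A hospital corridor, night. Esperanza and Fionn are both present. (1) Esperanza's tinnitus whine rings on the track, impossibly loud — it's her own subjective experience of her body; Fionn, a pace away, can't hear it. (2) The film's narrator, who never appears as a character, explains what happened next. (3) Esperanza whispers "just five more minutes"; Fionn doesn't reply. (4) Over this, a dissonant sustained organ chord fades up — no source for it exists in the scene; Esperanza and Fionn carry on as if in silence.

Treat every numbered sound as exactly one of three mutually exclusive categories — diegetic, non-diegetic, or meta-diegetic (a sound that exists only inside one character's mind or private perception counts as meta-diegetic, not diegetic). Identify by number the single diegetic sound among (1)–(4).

3

Sound (1): a subjective body sound — Esperanza's private perception, inaudible to Fionn, so meta-diegetic.
(2) commentary laid over the scene from outside the fiction → non-diegetic.
(3) on-screen dialogue — Esperanza speaks and Fionn is there to hear → diegetic.
(4) nothing in the corridor produces it and the characters don't hear it — pure soundtrack → non-diegetic.
Only (3) is diegetic.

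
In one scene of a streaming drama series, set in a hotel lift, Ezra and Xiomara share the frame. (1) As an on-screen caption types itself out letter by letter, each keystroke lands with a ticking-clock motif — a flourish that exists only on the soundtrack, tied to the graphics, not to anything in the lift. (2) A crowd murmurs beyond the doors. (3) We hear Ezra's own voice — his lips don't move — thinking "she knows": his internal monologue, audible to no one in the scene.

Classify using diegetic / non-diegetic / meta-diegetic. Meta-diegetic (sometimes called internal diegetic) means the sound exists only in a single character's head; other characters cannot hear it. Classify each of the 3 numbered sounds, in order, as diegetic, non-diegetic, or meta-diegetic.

(1) is non-diegetic: sound married to a title/caption — outside the diegesis by definition.
Sound (2): ambient/room sound belonging to the story's physical space, so diegetic.
(3) it's Ezra's unspoken thought, heard only by the audience via his subjectivity → meta-diegetic.

non-diegetic, diegetic, meta-diegetic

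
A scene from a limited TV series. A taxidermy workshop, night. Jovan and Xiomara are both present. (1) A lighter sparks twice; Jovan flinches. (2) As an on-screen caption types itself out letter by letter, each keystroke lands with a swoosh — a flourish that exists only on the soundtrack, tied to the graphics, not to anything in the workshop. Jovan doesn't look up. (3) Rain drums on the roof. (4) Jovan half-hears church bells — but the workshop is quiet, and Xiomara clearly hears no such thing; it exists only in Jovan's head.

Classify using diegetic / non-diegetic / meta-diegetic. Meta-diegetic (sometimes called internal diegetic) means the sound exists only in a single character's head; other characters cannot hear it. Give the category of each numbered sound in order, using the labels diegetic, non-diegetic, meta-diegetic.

(1) is diegetic: an in-world source (a lighter); characters could hear it.
Sound (2): it accompanies on-screen graphics, not anything inside the story world, so non-diegetic.
(3) is diegetic: ambient/room sound belonging to the story's physical space.
(4) is meta-diegetic: Jovan alone 'hears' it — an imagined sound, not present in the space.

diegetic, non-diegetic, diegetic, meta-diegetic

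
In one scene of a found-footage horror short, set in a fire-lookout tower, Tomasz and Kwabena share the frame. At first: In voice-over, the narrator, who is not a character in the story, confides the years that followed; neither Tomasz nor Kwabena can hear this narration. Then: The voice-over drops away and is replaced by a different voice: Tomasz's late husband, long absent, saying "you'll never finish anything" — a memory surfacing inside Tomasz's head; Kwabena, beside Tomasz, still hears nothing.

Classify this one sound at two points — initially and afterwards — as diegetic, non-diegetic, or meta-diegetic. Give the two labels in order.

Initially: the external narrator addresses only the audience — outside the story world → non-diegetic.
Afterwards: the replacement voice is a memory inside Tomasz's mind specifically → meta-diegetic.

non-diegetic, meta-diegetic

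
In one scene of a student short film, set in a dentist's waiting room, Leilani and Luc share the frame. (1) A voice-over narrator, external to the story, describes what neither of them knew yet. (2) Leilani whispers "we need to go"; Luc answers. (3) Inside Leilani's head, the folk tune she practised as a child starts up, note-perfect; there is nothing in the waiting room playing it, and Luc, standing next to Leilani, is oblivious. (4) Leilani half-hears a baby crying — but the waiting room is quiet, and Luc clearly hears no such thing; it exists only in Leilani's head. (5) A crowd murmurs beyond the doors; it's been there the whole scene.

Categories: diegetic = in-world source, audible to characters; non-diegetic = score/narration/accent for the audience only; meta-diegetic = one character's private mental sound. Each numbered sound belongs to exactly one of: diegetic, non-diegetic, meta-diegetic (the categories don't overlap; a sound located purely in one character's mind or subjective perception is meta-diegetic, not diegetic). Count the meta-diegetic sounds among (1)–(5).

2

Sound (1): the narrator exists outside the story world, addressing only the audience, so non-diegetic.
(2) on-screen dialogue — Leilani speaks and Luc is there to hear → diegetic.
Sound (3): it lives in Leilani's subjectivity, not in the waiting room, so meta-diegetic.
(4) Leilani alone 'hears' it — an imagined sound, not present in the space → meta-diegetic.
(5) ambient/room sound belonging to the story's physical space → diegetic.
So 2 of the 5 are meta-diegetic: (3), (4).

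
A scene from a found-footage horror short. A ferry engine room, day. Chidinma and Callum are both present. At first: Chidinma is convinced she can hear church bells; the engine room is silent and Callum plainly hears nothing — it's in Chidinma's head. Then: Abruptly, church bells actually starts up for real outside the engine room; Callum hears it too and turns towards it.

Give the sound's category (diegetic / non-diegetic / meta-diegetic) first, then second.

meta-diegetic, diegetic

First: only Chidinma 'hears' it — imagined, in her mind → meta-diegetic.
Second: now there's a real external source and Callum hears it too — in the story world → diegetic.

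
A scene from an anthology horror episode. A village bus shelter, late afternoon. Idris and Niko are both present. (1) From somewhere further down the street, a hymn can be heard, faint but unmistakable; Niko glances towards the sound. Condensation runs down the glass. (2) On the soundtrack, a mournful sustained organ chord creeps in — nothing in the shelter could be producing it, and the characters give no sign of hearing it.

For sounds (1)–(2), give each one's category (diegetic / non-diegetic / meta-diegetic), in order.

(1) is diegetic: it's coming from somewhere further down the street — a location within the story world — and Niko reacts.
(2) nothing in the shelter produces it and the characters don't hear it — pure soundtrack → non-diegetic.

diegetic, non-diegetic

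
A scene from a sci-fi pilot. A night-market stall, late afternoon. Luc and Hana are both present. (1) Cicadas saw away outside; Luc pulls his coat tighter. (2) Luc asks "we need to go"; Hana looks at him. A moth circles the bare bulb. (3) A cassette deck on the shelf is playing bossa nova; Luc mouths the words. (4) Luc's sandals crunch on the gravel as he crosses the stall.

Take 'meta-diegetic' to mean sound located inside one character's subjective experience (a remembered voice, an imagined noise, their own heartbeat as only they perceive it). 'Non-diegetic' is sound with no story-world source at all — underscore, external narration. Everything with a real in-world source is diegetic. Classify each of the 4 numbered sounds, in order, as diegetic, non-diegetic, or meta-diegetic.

Sound (1): it's the actual ambient sound of the location, so diegetic.
Sound (2): spoken by a character present in the story world, so diegetic.
Sound (3): source music from a cassette deck, which exists in the story world, so diegetic.
(4) a character's body making contact with the set — an in-world sound → diegetic.

diegetic, diegetic, diegetic, diegetic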